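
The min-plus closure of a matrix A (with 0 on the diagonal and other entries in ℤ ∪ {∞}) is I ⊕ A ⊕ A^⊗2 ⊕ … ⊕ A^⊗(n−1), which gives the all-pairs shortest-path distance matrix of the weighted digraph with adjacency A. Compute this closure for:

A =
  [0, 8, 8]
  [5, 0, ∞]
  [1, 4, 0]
Closure =
  [0, 8, 8]
  [5, 0, 13]
  [1, 4, 0]

This is the Floyd-Warshall all-pairs shortest-path computation. For each intermediate vertex k = 0, 1, …, 2, update dist[i][j] ← min(dist[i][j], dist[i][k] + dist[k][j]). The final matrix gives, for each (i, j), the minimum total weight of any directed path from i to j (possibly empty when i = j).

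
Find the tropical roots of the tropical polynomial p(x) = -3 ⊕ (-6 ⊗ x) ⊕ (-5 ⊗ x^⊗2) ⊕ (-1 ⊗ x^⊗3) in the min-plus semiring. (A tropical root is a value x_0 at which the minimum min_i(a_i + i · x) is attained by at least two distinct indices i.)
Roots: {-4, -1, 3}

Each tropical root is a break point of the lower envelope of the lines y = a_i + i · x (there are 4 lines, with slopes 0, 1, ..., 3). Only the lines that attain the minimum somewhere contribute to roots; other lines are dominated. Here the surviving (envelope) indices are i = 3, i = 2, i = 1, i = 0.
Intersections between consecutive envelope lines give the roots: for adjacent envelope indices i < j the intersection is x = (a_i − a_j) / (j − i). Reading off the sorted break points: {-4, -1, 3}.
Verification: at each break x_0, at least two indices attain the minimum of min_i(a_i + i · x_0).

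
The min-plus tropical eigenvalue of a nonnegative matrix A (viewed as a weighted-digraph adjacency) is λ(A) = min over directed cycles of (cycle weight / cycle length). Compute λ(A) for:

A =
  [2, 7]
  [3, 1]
λ(A) = 1

Enumerate directed cycles and compute their means (weight / length). Sample:
  cycle 0 → 0: weight = 2, length = 1, mean = 2/1 ≈ 2.000
  cycle 1 → 1: weight = 1, length = 1, mean = 1/1 ≈ 1.000
  cycle 0 → 1 → 0: weight = 10, length = 2, mean = 10/2 ≈ 5.000
  cycle 1 → 0 → 1: weight = 10, length = 2, mean = 10/2 ≈ 5.000
Minimum mean = 1.000, attained e.g. along the cycle 1 → 1 with weight 1 and length 1. So λ(A) = 1/1 = 1.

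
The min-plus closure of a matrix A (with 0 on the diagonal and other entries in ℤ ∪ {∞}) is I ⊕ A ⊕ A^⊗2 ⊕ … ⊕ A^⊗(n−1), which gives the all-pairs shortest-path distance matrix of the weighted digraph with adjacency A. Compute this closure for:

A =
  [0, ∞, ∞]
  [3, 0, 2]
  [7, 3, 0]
Closure =
  [0, ∞, ∞]
  [3, 0, 2]
  [6, 3, 0]

This is the Floyd-Warshall all-pairs shortest-path computation. For each intermediate vertex k = 0, 1, …, 2, update dist[i][j] ← min(dist[i][j], dist[i][k] + dist[k][j]). The final matrix gives, for each (i, j), the minimum total weight of any directed path from i to j (possibly empty when i = j).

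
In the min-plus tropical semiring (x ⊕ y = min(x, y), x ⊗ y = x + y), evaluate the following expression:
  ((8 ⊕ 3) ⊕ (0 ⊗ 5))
((8 ⊕ 3) ⊕ (0 ⊗ 5)) = 3

Expand innermost to outermost. Recall ⊕ takes the minimum of its arguments and ⊗ takes their sum. Working out the expression ((8 ⊕ 3) ⊕ (0 ⊗ 5)) gives 3.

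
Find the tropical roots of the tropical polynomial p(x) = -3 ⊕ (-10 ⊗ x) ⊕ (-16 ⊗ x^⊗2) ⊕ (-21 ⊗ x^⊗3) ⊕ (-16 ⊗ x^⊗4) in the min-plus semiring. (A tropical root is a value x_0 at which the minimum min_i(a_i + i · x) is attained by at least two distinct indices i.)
Roots: {-5, 5, 6, 7}

Each tropical root is a break point of the lower envelope of the lines y = a_i + i · x (there are 5 lines, with slopes 0, 1, ..., 4). Only the lines that attain the minimum somewhere contribute to roots; other lines are dominated. Here the surviving (envelope) indices are i = 4, i = 3, i = 2, i = 1, i = 0.
Intersections between consecutive envelope lines give the roots: for adjacent envelope indices i < j the intersection is x = (a_i − a_j) / (j − i). Reading off the sorted break points: {-5, 5, 6, 7}.
Verification: at each break x_0, at least two indices attain the minimum of min_i(a_i + i · x_0).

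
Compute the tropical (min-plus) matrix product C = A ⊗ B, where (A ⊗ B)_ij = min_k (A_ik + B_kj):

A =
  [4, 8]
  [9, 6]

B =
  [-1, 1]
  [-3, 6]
A ⊗ B =
  [3, 5]
  [3, 10]

Apply the min-plus product entry-by-entry:
  C[0][0] = min over k of (A[0][0] + B[0][0] = 4 + -1 = 3, A[0][1] + B[1][0] = 8 + -3 = 5) = 3 (attained at k = 0)
  C[0][1] = min over k of (A[0][0] + B[0][1] = 4 + 1 = 5, A[0][1] + B[1][1] = 8 + 6 = 14) = 5 (attained at k = 0)
  C[1][0] = min over k of (A[1][0] + B[0][0] = 9 + -1 = 8, A[1][1] + B[1][0] = 6 + -3 = 3) = 3 (attained at k = 1)
  C[1][1] = min over k of (A[1][0] + B[0][1] = 9 + 1 = 10, A[1][1] + B[1][1] = 6 + 6 = 12) = 10 (attained at k = 0)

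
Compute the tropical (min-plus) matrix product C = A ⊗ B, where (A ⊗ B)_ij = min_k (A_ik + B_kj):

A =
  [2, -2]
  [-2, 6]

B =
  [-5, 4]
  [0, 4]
A ⊗ B =
  [-3, 2]
  [-7, 2]

Apply the min-plus product entry-by-entry:
  C[0][0] = min over k of (A[0][0] + B[0][0] = 2 + -5 = -3, A[0][1] + B[1][0] = -2 + 0 = -2) = -3 (attained at k = 0)
  C[0][1] = min over k of (A[0][0] + B[0][1] = 2 + 4 = 6, A[0][1] + B[1][1] = -2 + 4 = 2) = 2 (attained at k = 1)
  C[1][0] = min over k of (A[1][0] + B[0][0] = -2 + -5 = -7, A[1][1] + B[1][0] = 6 + 0 = 6) = -7 (attained at k = 0)
  C[1][1] = min over k of (A[1][0] + B[0][1] = -2 + 4 = 2, A[1][1] + B[1][1] = 6 + 4 = 10) = 2 (attained at k = 0)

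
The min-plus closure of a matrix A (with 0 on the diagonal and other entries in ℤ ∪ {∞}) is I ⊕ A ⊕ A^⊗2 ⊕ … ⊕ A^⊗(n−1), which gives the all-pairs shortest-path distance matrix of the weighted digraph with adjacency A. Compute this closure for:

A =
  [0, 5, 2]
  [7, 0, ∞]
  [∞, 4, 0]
Closure =
  [0, 5, 2]
  [7, 0, 9]
  [11, 4, 0]

This is the Floyd-Warshall all-pairs shortest-path computation. For each intermediate vertex k = 0, 1, …, 2, update dist[i][j] ← min(dist[i][j], dist[i][k] + dist[k][j]). The final matrix gives, for each (i, j), the minimum total weight of any directed path from i to j (possibly empty when i = j).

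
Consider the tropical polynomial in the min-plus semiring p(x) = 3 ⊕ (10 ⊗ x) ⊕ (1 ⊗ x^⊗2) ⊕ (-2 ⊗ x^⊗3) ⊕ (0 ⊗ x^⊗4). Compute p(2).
p(2) = 3

A tropical monomial a ⊗ x^⊗i evaluates to a + i · x. Evaluating each term at x = 2:
  Term 0 contributes 3 + 0 · 2 = 3
  Term 1 contributes 10 + 1 · 2 = 12
  Term 2 contributes 1 + 2 · 2 = 5
  Term 3 contributes -2 + 3 · 2 = 4
  Term 4 contributes 0 + 4 · 2 = 8
p(2) = ⊕ of these = min[3, 12, 5, 4, 8] = 3.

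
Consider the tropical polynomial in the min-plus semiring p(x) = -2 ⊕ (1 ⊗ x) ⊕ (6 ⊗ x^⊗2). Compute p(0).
p(0) = -2

A tropical monomial a ⊗ x^⊗i evaluates to a + i · x. Evaluating each term at x = 0:
  Term 0 contributes -2 + 0 · 0 = -2
  Term 1 contributes 1 + 1 · 0 = 1
  Term 2 contributes 6 + 2 · 0 = 6
p(0) = ⊕ of these = min[-2, 1, 6] = -2.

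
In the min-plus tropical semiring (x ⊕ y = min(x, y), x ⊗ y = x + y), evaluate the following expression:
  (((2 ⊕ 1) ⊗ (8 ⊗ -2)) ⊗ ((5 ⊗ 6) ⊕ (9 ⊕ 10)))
(((2 ⊕ 1) ⊗ (8 ⊗ -2)) ⊗ ((5 ⊗ 6) ⊕ (9 ⊕ 10))) = 16

Expand innermost to outermost. Recall ⊕ takes the minimum of its arguments and ⊗ takes their sum. Working out the expression (((2 ⊕ 1) ⊗ (8 ⊗ -2)) ⊗ ((5 ⊗ 6) ⊕ (9 ⊕ 10))) gives 16.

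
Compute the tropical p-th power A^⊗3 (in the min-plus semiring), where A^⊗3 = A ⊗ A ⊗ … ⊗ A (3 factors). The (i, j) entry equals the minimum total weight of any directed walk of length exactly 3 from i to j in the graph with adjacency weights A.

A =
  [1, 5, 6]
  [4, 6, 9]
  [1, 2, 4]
A^⊗3 =
  [3, 7, 8]
  [6, 10, 11]
  [3, 7, 8]

Each entry (A^⊗3)_ij equals the minimum over all length-3 walks i = v_0 → v_1 → … → v_3 = j of Σ_t A[v_t][v_{t+1}]. For example, for (i, j) = (0, 2) we minimise over 9 possible intermediate vertex sequences; the minimum is 8, attained along the walk 0 → 0 → 0 → 2.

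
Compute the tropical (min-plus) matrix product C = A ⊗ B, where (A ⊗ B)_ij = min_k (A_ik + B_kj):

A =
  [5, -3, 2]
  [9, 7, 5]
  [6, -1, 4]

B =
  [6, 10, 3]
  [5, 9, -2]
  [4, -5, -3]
A ⊗ B =
  [2, -3, -5]
  [9, 0, 2]
  [4, -1, -3]

Apply the min-plus product entry-by-entry:
  C[0][0] = min over k of (A[0][0] + B[0][0] = 5 + 6 = 11, A[0][1] + B[1][0] = -3 + 5 = 2, A[0][2] + B[2][0] = 2 + 4 = 6) = 2 (attained at k = 1)
  C[0][1] = min over k of (A[0][0] + B[0][1] = 5 + 10 = 15, A[0][1] + B[1][1] = -3 + 9 = 6, A[0][2] + B[2][1] = 2 + -5 = -3) = -3 (attained at k = 2)
  C[0][2] = min over k of (A[0][0] + B[0][2] = 5 + 3 = 8, A[0][1] + B[1][2] = -3 + -2 = -5, A[0][2] + B[2][2] = 2 + -3 = -1) = -5 (attained at k = 1)
  C[1][0] = min over k of (A[1][0] + B[0][0] = 9 + 6 = 15, A[1][1] + B[1][0] = 7 + 5 = 12, A[1][2] + B[2][0] = 5 + 4 = 9) = 9 (attained at k = 2)
  C[1][1] = min over k of (A[1][0] + B[0][1] = 9 + 10 = 19, A[1][1] + B[1][1] = 7 + 9 = 16, A[1][2] + B[2][1] = 5 + -5 = 0) = 0 (attained at k = 2)
  C[1][2] = min over k of (A[1][0] + B[0][2] = 9 + 3 = 12, A[1][1] + B[1][2] = 7 + -2 = 5, A[1][2] + B[2][2] = 5 + -3 = 2) = 2 (attained at k = 2)
  C[2][0] = min over k of (A[2][0] + B[0][0] = 6 + 6 = 12, A[2][1] + B[1][0] = -1 + 5 = 4, A[2][2] + B[2][0] = 4 + 4 = 8) = 4 (attained at k = 1)
  C[2][1] = min over k of (A[2][0] + B[0][1] = 6 + 10 = 16, A[2][1] + B[1][1] = -1 + 9 = 8, A[2][2] + B[2][1] = 4 + -5 = -1) = -1 (attained at k = 2)
  C[2][2] = min over k of (A[2][0] + B[0][2] = 6 + 3 = 9, A[2][1] + B[1][2] = -1 + -2 = -3, A[2][2] + B[2][2] = 4 + -3 = 1) = -3 (attained at k = 1)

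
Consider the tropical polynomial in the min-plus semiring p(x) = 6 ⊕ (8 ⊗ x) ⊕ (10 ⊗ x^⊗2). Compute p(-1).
p(-1) = 6

A tropical monomial a ⊗ x^⊗i evaluates to a + i · x. Evaluating each term at x = -1:
  Term 0 contributes 6 + 0 · -1 = 6
  Term 1 contributes 8 + 1 · -1 = 7
  Term 2 contributes 10 + 2 · -1 = 8
p(-1) = ⊕ of these = min[6, 7, 8] = 6.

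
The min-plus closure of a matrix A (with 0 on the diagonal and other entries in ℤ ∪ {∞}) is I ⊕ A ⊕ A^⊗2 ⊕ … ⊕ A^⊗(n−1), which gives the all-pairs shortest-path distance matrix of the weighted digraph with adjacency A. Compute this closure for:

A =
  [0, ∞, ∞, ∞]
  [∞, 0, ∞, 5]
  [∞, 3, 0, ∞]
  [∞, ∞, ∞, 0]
Closure =
  [0, ∞, ∞, ∞]
  [∞, 0, ∞, 5]
  [∞, 3, 0, 8]
  [∞, ∞, ∞, 0]

This is the Floyd-Warshall all-pairs shortest-path computation. For each intermediate vertex k = 0, 1, …, 3, update dist[i][j] ← min(dist[i][j], dist[i][k] + dist[k][j]). The final matrix gives, for each (i, j), the minimum total weight of any directed path from i to j (possibly empty when i = j).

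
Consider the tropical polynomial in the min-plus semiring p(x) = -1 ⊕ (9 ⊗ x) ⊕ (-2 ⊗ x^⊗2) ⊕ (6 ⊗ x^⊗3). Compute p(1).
p(1) = -1

A tropical monomial a ⊗ x^⊗i evaluates to a + i · x. Evaluating each term at x = 1:
  Term 0 contributes -1 + 0 · 1 = -1
  Term 1 contributes 9 + 1 · 1 = 10
  Term 2 contributes -2 + 2 · 1 = 0
  Term 3 contributes 6 + 3 · 1 = 9
p(1) = ⊕ of these = min[-1, 10, 0, 9] = -1.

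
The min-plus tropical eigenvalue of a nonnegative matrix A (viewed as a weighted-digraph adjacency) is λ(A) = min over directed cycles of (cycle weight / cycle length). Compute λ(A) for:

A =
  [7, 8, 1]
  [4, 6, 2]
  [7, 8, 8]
λ(A) = 4

Enumerate directed cycles and compute their means (weight / length). Sample:
  cycle 0 → 0: weight = 7, length = 1, mean = 7/1 ≈ 7.000
  cycle 1 → 1: weight = 6, length = 1, mean = 6/1 ≈ 6.000
  cycle 2 → 2: weight = 8, length = 1, mean = 8/1 ≈ 8.000
  cycle 0 → 1 → 0: weight = 12, length = 2, mean = 12/2 ≈ 6.000
  cycle 0 → 2 → 0: weight = 8, length = 2, mean = 8/2 ≈ 4.000
  cycle 1 → 0 → 1: weight = 12, length = 2, mean = 12/2 ≈ 6.000
Minimum mean = 4.000, attained e.g. along the cycle 0 → 2 → 0 with weight 8 and length 2. So λ(A) = 8/2 = 4.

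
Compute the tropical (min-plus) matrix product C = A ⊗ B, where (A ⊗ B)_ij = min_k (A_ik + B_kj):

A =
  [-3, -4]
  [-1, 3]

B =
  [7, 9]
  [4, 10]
A ⊗ B =
  [0, 6]
  [6, 8]

Apply the min-plus product entry-by-entry:
  C[0][0] = min over k of (A[0][0] + B[0][0] = -3 + 7 = 4, A[0][1] + B[1][0] = -4 + 4 = 0) = 0 (attained at k = 1)
  C[0][1] = min over k of (A[0][0] + B[0][1] = -3 + 9 = 6, A[0][1] + B[1][1] = -4 + 10 = 6) = 6 (attained at k = 0)
  C[1][0] = min over k of (A[1][0] + B[0][0] = -1 + 7 = 6, A[1][1] + B[1][0] = 3 + 4 = 7) = 6 (attained at k = 0)
  C[1][1] = min over k of (A[1][0] + B[0][1] = -1 + 9 = 8, A[1][1] + B[1][1] = 3 + 10 = 13) = 8 (attained at k = 0)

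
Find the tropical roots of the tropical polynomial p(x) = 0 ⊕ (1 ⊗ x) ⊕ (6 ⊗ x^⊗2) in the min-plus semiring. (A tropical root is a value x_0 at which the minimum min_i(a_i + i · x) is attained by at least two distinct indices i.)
Roots: {-5, -1}

Each tropical root is a break point of the lower envelope of the lines y = a_i + i · x (there are 3 lines, with slopes 0, 1, ..., 2). Only the lines that attain the minimum somewhere contribute to roots; other lines are dominated. Here the surviving (envelope) indices are i = 2, i = 1, i = 0.
Intersections between consecutive envelope lines give the roots: for adjacent envelope indices i < j the intersection is x = (a_i − a_j) / (j − i). Reading off the sorted break points: {-5, -1}.
Verification: at each break x_0, at least two indices attain the minimum of min_i(a_i + i · x_0).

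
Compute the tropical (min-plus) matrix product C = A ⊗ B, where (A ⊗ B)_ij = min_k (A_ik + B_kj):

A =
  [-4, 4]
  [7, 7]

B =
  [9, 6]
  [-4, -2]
A ⊗ B =
  [0, 2]
  [3, 5]

Apply the min-plus product entry-by-entry:
  C[0][0] = min over k of (A[0][0] + B[0][0] = -4 + 9 = 5, A[0][1] + B[1][0] = 4 + -4 = 0) = 0 (attained at k = 1)
  C[0][1] = min over k of (A[0][0] + B[0][1] = -4 + 6 = 2, A[0][1] + B[1][1] = 4 + -2 = 2) = 2 (attained at k = 0)
  C[1][0] = min over k of (A[1][0] + B[0][0] = 7 + 9 = 16, A[1][1] + B[1][0] = 7 + -4 = 3) = 3 (attained at k = 1)
  C[1][1] = min over k of (A[1][0] + B[0][1] = 7 + 6 = 13, A[1][1] + B[1][1] = 7 + -2 = 5) = 5 (attained at k = 1)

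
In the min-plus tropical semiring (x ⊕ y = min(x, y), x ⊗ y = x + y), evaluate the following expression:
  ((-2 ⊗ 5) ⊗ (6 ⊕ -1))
((-2 ⊗ 5) ⊗ (6 ⊕ -1)) = 2

Expand innermost to outermost. Recall ⊕ takes the minimum of its arguments and ⊗ takes their sum. Working out the expression ((-2 ⊗ 5) ⊗ (6 ⊕ -1)) gives 2.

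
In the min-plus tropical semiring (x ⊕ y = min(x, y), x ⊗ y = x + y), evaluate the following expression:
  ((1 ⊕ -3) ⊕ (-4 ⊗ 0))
((1 ⊕ -3) ⊕ (-4 ⊗ 0)) = -4

Expand innermost to outermost. Recall ⊕ takes the minimum of its arguments and ⊗ takes their sum. Working out the expression ((1 ⊕ -3) ⊕ (-4 ⊗ 0)) gives -4.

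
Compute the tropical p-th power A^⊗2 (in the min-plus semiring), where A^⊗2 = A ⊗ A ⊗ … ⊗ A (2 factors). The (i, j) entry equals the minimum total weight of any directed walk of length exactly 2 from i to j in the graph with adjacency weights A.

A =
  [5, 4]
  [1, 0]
A^⊗2 =
  [5, 4]
  [1, 0]

Each entry (A^⊗2)_ij equals the minimum over all length-2 walks i = v_0 → v_1 → … → v_2 = j of Σ_t A[v_t][v_{t+1}]. For example, for (i, j) = (0, 1) we minimise over 2 possible intermediate vertex sequences; the minimum is 4, attained along the walk 0 → 1 → 1.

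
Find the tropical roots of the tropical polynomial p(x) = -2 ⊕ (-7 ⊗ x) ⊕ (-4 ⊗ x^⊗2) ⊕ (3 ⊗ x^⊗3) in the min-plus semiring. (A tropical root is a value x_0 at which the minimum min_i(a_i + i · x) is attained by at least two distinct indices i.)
Roots: {-7, -3, 5}

Each tropical root is a break point of the lower envelope of the lines y = a_i + i · x (there are 4 lines, with slopes 0, 1, ..., 3). Only the lines that attain the minimum somewhere contribute to roots; other lines are dominated. Here the surviving (envelope) indices are i = 3, i = 2, i = 1, i = 0.
Intersections between consecutive envelope lines give the roots: for adjacent envelope indices i < j the intersection is x = (a_i − a_j) / (j − i). Reading off the sorted break points: {-7, -3, 5}.
Verification: at each break x_0, at least two indices attain the minimum of min_i(a_i + i · x_0).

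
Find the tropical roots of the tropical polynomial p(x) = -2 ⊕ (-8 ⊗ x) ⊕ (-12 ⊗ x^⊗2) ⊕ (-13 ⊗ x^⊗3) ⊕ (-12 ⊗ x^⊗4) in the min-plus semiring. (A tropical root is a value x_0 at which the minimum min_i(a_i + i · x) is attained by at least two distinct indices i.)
Roots: {-1, 1, 4, 6}

Each tropical root is a break point of the lower envelope of the lines y = a_i + i · x (there are 5 lines, with slopes 0, 1, ..., 4). Only the lines that attain the minimum somewhere contribute to roots; other lines are dominated. Here the surviving (envelope) indices are i = 4, i = 3, i = 2, i = 1, i = 0.
Intersections between consecutive envelope lines give the roots: for adjacent envelope indices i < j the intersection is x = (a_i − a_j) / (j − i). Reading off the sorted break points: {-1, 1, 4, 6}.
Verification: at each break x_0, at least two indices attain the minimum of min_i(a_i + i · x_0).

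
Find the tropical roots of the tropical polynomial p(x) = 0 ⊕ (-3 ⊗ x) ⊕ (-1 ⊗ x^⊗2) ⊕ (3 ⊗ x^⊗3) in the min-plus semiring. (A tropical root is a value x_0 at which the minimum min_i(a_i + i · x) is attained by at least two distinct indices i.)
Roots: {-4, -2, 3}

Each tropical root is a break point of the lower envelope of the lines y = a_i + i · x (there are 4 lines, with slopes 0, 1, ..., 3). Only the lines that attain the minimum somewhere contribute to roots; other lines are dominated. Here the surviving (envelope) indices are i = 3, i = 2, i = 1, i = 0.
Intersections between consecutive envelope lines give the roots: for adjacent envelope indices i < j the intersection is x = (a_i − a_j) / (j − i). Reading off the sorted break points: {-4, -2, 3}.
Verification: at each break x_0, at least two indices attain the minimum of min_i(a_i + i · x_0).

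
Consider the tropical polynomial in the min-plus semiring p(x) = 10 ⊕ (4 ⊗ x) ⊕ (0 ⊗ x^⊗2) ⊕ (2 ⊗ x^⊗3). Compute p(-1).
p(-1) = -2

A tropical monomial a ⊗ x^⊗i evaluates to a + i · x. Evaluating each term at x = -1:
  Term 0 contributes 10 + 0 · -1 = 10
  Term 1 contributes 4 + 1 · -1 = 3
  Term 2 contributes 0 + 2 · -1 = -2
  Term 3 contributes 2 + 3 · -1 = -1
p(-1) = ⊕ of these = min[10, 3, -2, -1] = -2.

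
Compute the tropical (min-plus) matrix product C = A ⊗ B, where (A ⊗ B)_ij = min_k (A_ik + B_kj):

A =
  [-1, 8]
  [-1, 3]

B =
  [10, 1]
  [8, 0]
A ⊗ B =
  [9, 0]
  [9, 0]

Apply the min-plus product entry-by-entry:
  C[0][0] = min over k of (A[0][0] + B[0][0] = -1 + 10 = 9, A[0][1] + B[1][0] = 8 + 8 = 16) = 9 (attained at k = 0)
  C[0][1] = min over k of (A[0][0] + B[0][1] = -1 + 1 = 0, A[0][1] + B[1][1] = 8 + 0 = 8) = 0 (attained at k = 0)
  C[1][0] = min over k of (A[1][0] + B[0][0] = -1 + 10 = 9, A[1][1] + B[1][0] = 3 + 8 = 11) = 9 (attained at k = 0)
  C[1][1] = min over k of (A[1][0] + B[0][1] = -1 + 1 = 0, A[1][1] + B[1][1] = 3 + 0 = 3) = 0 (attained at k = 0)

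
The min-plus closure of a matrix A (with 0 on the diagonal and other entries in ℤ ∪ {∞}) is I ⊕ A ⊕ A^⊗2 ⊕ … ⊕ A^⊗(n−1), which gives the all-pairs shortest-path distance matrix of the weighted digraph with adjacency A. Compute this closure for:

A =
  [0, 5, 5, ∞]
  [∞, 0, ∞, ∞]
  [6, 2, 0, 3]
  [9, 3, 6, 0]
Closure =
  [0, 5, 5, 8]
  [∞, 0, ∞, ∞]
  [6, 2, 0, 3]
  [9, 3, 6, 0]

This is the Floyd-Warshall all-pairs shortest-path computation. For each intermediate vertex k = 0, 1, …, 3, update dist[i][j] ← min(dist[i][j], dist[i][k] + dist[k][j]). The final matrix gives, for each (i, j), the minimum total weight of any directed path from i to j (possibly empty when i = j).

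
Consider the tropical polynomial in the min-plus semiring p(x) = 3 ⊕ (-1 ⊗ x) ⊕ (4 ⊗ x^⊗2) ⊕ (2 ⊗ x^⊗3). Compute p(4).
p(4) = 3

A tropical monomial a ⊗ x^⊗i evaluates to a + i · x. Evaluating each term at x = 4:
  Term 0 contributes 3 + 0 · 4 = 3
  Term 1 contributes -1 + 1 · 4 = 3
  Term 2 contributes 4 + 2 · 4 = 12
  Term 3 contributes 2 + 3 · 4 = 14
p(4) = ⊕ of these = min[3, 3, 12, 14] = 3.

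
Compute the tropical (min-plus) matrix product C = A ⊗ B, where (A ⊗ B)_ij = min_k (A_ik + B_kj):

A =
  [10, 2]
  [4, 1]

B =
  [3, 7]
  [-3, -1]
A ⊗ B =
  [-1, 1]
  [-2, 0]

Apply the min-plus product entry-by-entry:
  C[0][0] = min over k of (A[0][0] + B[0][0] = 10 + 3 = 13, A[0][1] + B[1][0] = 2 + -3 = -1) = -1 (attained at k = 1)
  C[0][1] = min over k of (A[0][0] + B[0][1] = 10 + 7 = 17, A[0][1] + B[1][1] = 2 + -1 = 1) = 1 (attained at k = 1)
  C[1][0] = min over k of (A[1][0] + B[0][0] = 4 + 3 = 7, A[1][1] + B[1][0] = 1 + -3 = -2) = -2 (attained at k = 1)
  C[1][1] = min over k of (A[1][0] + B[0][1] = 4 + 7 = 11, A[1][1] + B[1][1] = 1 + -1 = 0) = 0 (attained at k = 1)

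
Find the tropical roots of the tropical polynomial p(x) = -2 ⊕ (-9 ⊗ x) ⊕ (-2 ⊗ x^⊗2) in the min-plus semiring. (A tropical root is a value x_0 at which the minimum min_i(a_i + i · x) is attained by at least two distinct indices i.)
Roots: {-7, 7}

Each tropical root is a break point of the lower envelope of the lines y = a_i + i · x (there are 3 lines, with slopes 0, 1, ..., 2). Only the lines that attain the minimum somewhere contribute to roots; other lines are dominated. Here the surviving (envelope) indices are i = 2, i = 1, i = 0.
Intersections between consecutive envelope lines give the roots: for adjacent envelope indices i < j the intersection is x = (a_i − a_j) / (j − i). Reading off the sorted break points: {-7, 7}.
Verification: at each break x_0, at least two indices attain the minimum of min_i(a_i + i · x_0).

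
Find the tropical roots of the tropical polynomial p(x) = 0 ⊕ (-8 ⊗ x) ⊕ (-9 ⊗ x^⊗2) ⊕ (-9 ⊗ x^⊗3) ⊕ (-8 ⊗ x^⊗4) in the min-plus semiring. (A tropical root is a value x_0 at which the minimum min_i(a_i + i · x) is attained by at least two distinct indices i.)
Roots: {-1, 0, 1, 8}

Each tropical root is a break point of the lower envelope of the lines y = a_i + i · x (there are 5 lines, with slopes 0, 1, ..., 4). Only the lines that attain the minimum somewhere contribute to roots; other lines are dominated. Here the surviving (envelope) indices are i = 4, i = 3, i = 2, i = 1, i = 0.
Intersections between consecutive envelope lines give the roots: for adjacent envelope indices i < j the intersection is x = (a_i − a_j) / (j − i). Reading off the sorted break points: {-1, 0, 1, 8}.
Verification: at each break x_0, at least two indices attain the minimum of min_i(a_i + i · x_0).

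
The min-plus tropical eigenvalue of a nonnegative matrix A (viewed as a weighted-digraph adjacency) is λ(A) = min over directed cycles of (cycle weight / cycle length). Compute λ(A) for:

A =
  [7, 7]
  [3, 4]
λ(A) = 4

Enumerate directed cycles and compute their means (weight / length). Sample:
  cycle 0 → 0: weight = 7, length = 1, mean = 7/1 ≈ 7.000
  cycle 1 → 1: weight = 4, length = 1, mean = 4/1 ≈ 4.000
  cycle 0 → 1 → 0: weight = 10, length = 2, mean = 10/2 ≈ 5.000
  cycle 1 → 0 → 1: weight = 10, length = 2, mean = 10/2 ≈ 5.000
Minimum mean = 4.000, attained e.g. along the cycle 1 → 1 with weight 4 and length 1. So λ(A) = 4/1 = 4.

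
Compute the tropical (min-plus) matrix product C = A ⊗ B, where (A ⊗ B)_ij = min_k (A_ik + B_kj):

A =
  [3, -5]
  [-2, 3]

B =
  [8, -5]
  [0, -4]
A ⊗ B =
  [-5, -9]
  [3, -7]

Apply the min-plus product entry-by-entry:
  C[0][0] = min over k of (A[0][0] + B[0][0] = 3 + 8 = 11, A[0][1] + B[1][0] = -5 + 0 = -5) = -5 (attained at k = 1)
  C[0][1] = min over k of (A[0][0] + B[0][1] = 3 + -5 = -2, A[0][1] + B[1][1] = -5 + -4 = -9) = -9 (attained at k = 1)
  C[1][0] = min over k of (A[1][0] + B[0][0] = -2 + 8 = 6, A[1][1] + B[1][0] = 3 + 0 = 3) = 3 (attained at k = 1)
  C[1][1] = min over k of (A[1][0] + B[0][1] = -2 + -5 = -7, A[1][1] + B[1][1] = 3 + -4 = -1) = -7 (attained at k = 0)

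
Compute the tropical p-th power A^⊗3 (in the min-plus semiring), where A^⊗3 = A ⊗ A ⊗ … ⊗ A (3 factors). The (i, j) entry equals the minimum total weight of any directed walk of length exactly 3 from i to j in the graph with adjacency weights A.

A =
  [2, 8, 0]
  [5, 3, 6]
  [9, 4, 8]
A^⊗3 =
  [6, 6, 4]
  [9, 9, 7]
  [11, 10, 9]

Each entry (A^⊗3)_ij equals the minimum over all length-3 walks i = v_0 → v_1 → … → v_3 = j of Σ_t A[v_t][v_{t+1}]. For example, for (i, j) = (0, 2) we minimise over 9 possible intermediate vertex sequences; the minimum is 4, attained along the walk 0 → 0 → 0 → 2.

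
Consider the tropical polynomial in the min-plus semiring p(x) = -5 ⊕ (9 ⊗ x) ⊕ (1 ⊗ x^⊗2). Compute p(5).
p(5) = -5

A tropical monomial a ⊗ x^⊗i evaluates to a + i · x. Evaluating each term at x = 5:
  Term 0 contributes -5 + 0 · 5 = -5
  Term 1 contributes 9 + 1 · 5 = 14
  Term 2 contributes 1 + 2 · 5 = 11
p(5) = ⊕ of these = min[-5, 14, 11] = -5.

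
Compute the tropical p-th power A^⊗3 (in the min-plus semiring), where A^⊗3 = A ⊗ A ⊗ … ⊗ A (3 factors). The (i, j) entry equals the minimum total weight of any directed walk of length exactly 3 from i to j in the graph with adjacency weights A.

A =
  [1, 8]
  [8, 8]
A^⊗3 =
  [3, 10]
  [10, 17]

Each entry (A^⊗3)_ij equals the minimum over all length-3 walks i = v_0 → v_1 → … → v_3 = j of Σ_t A[v_t][v_{t+1}]. For example, for (i, j) = (0, 1) we minimise over 4 possible intermediate vertex sequences; the minimum is 10, attained along the walk 0 → 0 → 0 → 1.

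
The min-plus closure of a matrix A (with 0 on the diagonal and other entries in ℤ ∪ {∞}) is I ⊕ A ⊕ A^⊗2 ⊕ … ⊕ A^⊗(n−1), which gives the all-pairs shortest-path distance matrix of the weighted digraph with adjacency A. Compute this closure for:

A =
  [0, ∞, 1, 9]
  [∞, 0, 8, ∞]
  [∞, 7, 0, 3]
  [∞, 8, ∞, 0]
Closure =
  [0, 8, 1, 4]
  [∞, 0, 8, 11]
  [∞, 7, 0, 3]
  [∞, 8, 16, 0]

This is the Floyd-Warshall all-pairs shortest-path computation. For each intermediate vertex k = 0, 1, …, 3, update dist[i][j] ← min(dist[i][j], dist[i][k] + dist[k][j]). The final matrix gives, for each (i, j), the minimum total weight of any directed path from i to j (possibly empty when i = j).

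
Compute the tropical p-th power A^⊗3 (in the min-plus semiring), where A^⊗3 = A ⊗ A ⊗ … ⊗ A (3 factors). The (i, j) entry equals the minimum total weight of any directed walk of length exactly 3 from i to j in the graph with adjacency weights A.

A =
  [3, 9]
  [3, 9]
A^⊗3 =
  [9, 15]
  [9, 15]

Each entry (A^⊗3)_ij equals the minimum over all length-3 walks i = v_0 → v_1 → … → v_3 = j of Σ_t A[v_t][v_{t+1}]. For example, for (i, j) = (0, 1) we minimise over 4 possible intermediate vertex sequences; the minimum is 15, attained along the walk 0 → 0 → 0 → 1.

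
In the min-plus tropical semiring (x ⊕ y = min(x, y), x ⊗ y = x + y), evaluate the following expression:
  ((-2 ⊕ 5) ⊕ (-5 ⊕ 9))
((-2 ⊕ 5) ⊕ (-5 ⊕ 9)) = -5

Expand innermost to outermost. Recall ⊕ takes the minimum of its arguments and ⊗ takes their sum. Working out the expression ((-2 ⊕ 5) ⊕ (-5 ⊕ 9)) gives -5.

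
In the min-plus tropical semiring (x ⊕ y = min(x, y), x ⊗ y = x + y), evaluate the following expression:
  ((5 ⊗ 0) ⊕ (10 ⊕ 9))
((5 ⊗ 0) ⊕ (10 ⊕ 9)) = 5

Expand innermost to outermost. Recall ⊕ takes the minimum of its arguments and ⊗ takes their sum. Working out the expression ((5 ⊗ 0) ⊕ (10 ⊕ 9)) gives 5.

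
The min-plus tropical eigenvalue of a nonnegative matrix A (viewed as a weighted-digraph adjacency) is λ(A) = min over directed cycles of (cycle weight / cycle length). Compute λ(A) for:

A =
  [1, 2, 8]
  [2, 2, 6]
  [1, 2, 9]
λ(A) = 1

Enumerate directed cycles and compute their means (weight / length). Sample:
  cycle 0 → 0: weight = 1, length = 1, mean = 1/1 ≈ 1.000
  cycle 1 → 1: weight = 2, length = 1, mean = 2/1 ≈ 2.000
  cycle 2 → 2: weight = 9, length = 1, mean = 9/1 ≈ 9.000
  cycle 0 → 1 → 0: weight = 4, length = 2, mean = 4/2 ≈ 2.000
  cycle 0 → 2 → 0: weight = 9, length = 2, mean = 9/2 ≈ 4.500
  cycle 1 → 0 → 1: weight = 4, length = 2, mean = 4/2 ≈ 2.000
Minimum mean = 1.000, attained e.g. along the cycle 0 → 0 with weight 1 and length 1. So λ(A) = 1/1 = 1.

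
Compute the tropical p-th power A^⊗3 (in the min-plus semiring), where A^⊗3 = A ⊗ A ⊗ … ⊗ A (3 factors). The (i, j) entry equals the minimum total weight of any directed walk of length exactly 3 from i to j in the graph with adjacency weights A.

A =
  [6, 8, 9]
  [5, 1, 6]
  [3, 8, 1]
A^⊗3 =
  [13, 10, 11]
  [7, 3, 8]
  [5, 10, 3]

Each entry (A^⊗3)_ij equals the minimum over all length-3 walks i = v_0 → v_1 → … → v_3 = j of Σ_t A[v_t][v_{t+1}]. For example, for (i, j) = (0, 2) we minimise over 9 possible intermediate vertex sequences; the minimum is 11, attained along the walk 0 → 2 → 2 → 2.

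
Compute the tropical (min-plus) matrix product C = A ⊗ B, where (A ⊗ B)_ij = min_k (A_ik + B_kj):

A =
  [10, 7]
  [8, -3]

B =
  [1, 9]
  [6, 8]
A ⊗ B =
  [11, 15]
  [3, 5]

Apply the min-plus product entry-by-entry:
  C[0][0] = min over k of (A[0][0] + B[0][0] = 10 + 1 = 11, A[0][1] + B[1][0] = 7 + 6 = 13) = 11 (attained at k = 0)
  C[0][1] = min over k of (A[0][0] + B[0][1] = 10 + 9 = 19, A[0][1] + B[1][1] = 7 + 8 = 15) = 15 (attained at k = 1)
  C[1][0] = min over k of (A[1][0] + B[0][0] = 8 + 1 = 9, A[1][1] + B[1][0] = -3 + 6 = 3) = 3 (attained at k = 1)
  C[1][1] = min over k of (A[1][0] + B[0][1] = 8 + 9 = 17, A[1][1] + B[1][1] = -3 + 8 = 5) = 5 (attained at k = 1)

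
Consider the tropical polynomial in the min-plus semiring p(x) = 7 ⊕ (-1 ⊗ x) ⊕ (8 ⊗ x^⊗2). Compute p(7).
p(7) = 6

A tropical monomial a ⊗ x^⊗i evaluates to a + i · x. Evaluating each term at x = 7:
  Term 0 contributes 7 + 0 · 7 = 7
  Term 1 contributes -1 + 1 · 7 = 6
  Term 2 contributes 8 + 2 · 7 = 22
p(7) = ⊕ of these = min[7, 6, 22] = 6.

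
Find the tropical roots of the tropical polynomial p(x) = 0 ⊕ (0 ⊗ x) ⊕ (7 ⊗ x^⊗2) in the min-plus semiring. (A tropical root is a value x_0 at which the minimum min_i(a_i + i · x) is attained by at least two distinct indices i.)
Roots: {-7, 0}

Each tropical root is a break point of the lower envelope of the lines y = a_i + i · x (there are 3 lines, with slopes 0, 1, ..., 2). Only the lines that attain the minimum somewhere contribute to roots; other lines are dominated. Here the surviving (envelope) indices are i = 2, i = 1, i = 0.
Intersections between consecutive envelope lines give the roots: for adjacent envelope indices i < j the intersection is x = (a_i − a_j) / (j − i). Reading off the sorted break points: {-7, 0}.
Verification: at each break x_0, at least two indices attain the minimum of min_i(a_i + i · x_0).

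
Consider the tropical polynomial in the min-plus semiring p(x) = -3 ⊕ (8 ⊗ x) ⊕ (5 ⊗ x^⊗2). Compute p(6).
p(6) = -3

A tropical monomial a ⊗ x^⊗i evaluates to a + i · x. Evaluating each term at x = 6:
  Term 0 contributes -3 + 0 · 6 = -3
  Term 1 contributes 8 + 1 · 6 = 14
  Term 2 contributes 5 + 2 · 6 = 17
p(6) = ⊕ of these = min[-3, 14, 17] = -3.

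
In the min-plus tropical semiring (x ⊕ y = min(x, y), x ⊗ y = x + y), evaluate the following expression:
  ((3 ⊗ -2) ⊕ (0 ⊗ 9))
((3 ⊗ -2) ⊕ (0 ⊗ 9)) = 1

Expand innermost to outermost. Recall ⊕ takes the minimum of its arguments and ⊗ takes their sum. Working out the expression ((3 ⊗ -2) ⊕ (0 ⊗ 9)) gives 1.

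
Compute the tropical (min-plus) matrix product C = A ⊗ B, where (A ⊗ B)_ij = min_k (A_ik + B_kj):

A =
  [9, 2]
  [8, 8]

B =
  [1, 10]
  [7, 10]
A ⊗ B =
  [9, 12]
  [9, 18]

Apply the min-plus product entry-by-entry:
  C[0][0] = min over k of (A[0][0] + B[0][0] = 9 + 1 = 10, A[0][1] + B[1][0] = 2 + 7 = 9) = 9 (attained at k = 1)
  C[0][1] = min over k of (A[0][0] + B[0][1] = 9 + 10 = 19, A[0][1] + B[1][1] = 2 + 10 = 12) = 12 (attained at k = 1)
  C[1][0] = min over k of (A[1][0] + B[0][0] = 8 + 1 = 9, A[1][1] + B[1][0] = 8 + 7 = 15) = 9 (attained at k = 0)
  C[1][1] = min over k of (A[1][0] + B[0][1] = 8 + 10 = 18, A[1][1] + B[1][1] = 8 + 10 = 18) = 18 (attained at k = 0)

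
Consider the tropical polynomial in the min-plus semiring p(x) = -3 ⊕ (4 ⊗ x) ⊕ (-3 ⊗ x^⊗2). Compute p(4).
p(4) = -3

A tropical monomial a ⊗ x^⊗i evaluates to a + i · x. Evaluating each term at x = 4:
  Term 0 contributes -3 + 0 · 4 = -3
  Term 1 contributes 4 + 1 · 4 = 8
  Term 2 contributes -3 + 2 · 4 = 5
p(4) = ⊕ of these = min[-3, 8, 5] = -3.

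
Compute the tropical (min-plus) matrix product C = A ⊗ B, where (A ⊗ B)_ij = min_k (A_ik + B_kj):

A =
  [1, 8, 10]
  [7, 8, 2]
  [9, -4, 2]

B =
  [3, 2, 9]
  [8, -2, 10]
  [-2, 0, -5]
A ⊗ B =
  [4, 3, 5]
  [0, 2, -3]
  [0, -6, -3]

Apply the min-plus product entry-by-entry:
  C[0][0] = min over k of (A[0][0] + B[0][0] = 1 + 3 = 4, A[0][1] + B[1][0] = 8 + 8 = 16, A[0][2] + B[2][0] = 10 + -2 = 8) = 4 (attained at k = 0)
  C[0][1] = min over k of (A[0][0] + B[0][1] = 1 + 2 = 3, A[0][1] + B[1][1] = 8 + -2 = 6, A[0][2] + B[2][1] = 10 + 0 = 10) = 3 (attained at k = 0)
  C[0][2] = min over k of (A[0][0] + B[0][2] = 1 + 9 = 10, A[0][1] + B[1][2] = 8 + 10 = 18, A[0][2] + B[2][2] = 10 + -5 = 5) = 5 (attained at k = 2)
  C[1][0] = min over k of (A[1][0] + B[0][0] = 7 + 3 = 10, A[1][1] + B[1][0] = 8 + 8 = 16, A[1][2] + B[2][0] = 2 + -2 = 0) = 0 (attained at k = 2)
  C[1][1] = min over k of (A[1][0] + B[0][1] = 7 + 2 = 9, A[1][1] + B[1][1] = 8 + -2 = 6, A[1][2] + B[2][1] = 2 + 0 = 2) = 2 (attained at k = 2)
  C[1][2] = min over k of (A[1][0] + B[0][2] = 7 + 9 = 16, A[1][1] + B[1][2] = 8 + 10 = 18, A[1][2] + B[2][2] = 2 + -5 = -3) = -3 (attained at k = 2)
  C[2][0] = min over k of (A[2][0] + B[0][0] = 9 + 3 = 12, A[2][1] + B[1][0] = -4 + 8 = 4, A[2][2] + B[2][0] = 2 + -2 = 0) = 0 (attained at k = 2)
  C[2][1] = min over k of (A[2][0] + B[0][1] = 9 + 2 = 11, A[2][1] + B[1][1] = -4 + -2 = -6, A[2][2] + B[2][1] = 2 + 0 = 2) = -6 (attained at k = 1)
  C[2][2] = min over k of (A[2][0] + B[0][2] = 9 + 9 = 18, A[2][1] + B[1][2] = -4 + 10 = 6, A[2][2] + B[2][2] = 2 + -5 = -3) = -3 (attained at k = 2)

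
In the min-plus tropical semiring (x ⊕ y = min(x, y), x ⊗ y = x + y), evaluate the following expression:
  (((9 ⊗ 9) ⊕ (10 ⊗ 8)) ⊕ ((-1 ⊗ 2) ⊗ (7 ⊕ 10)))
(((9 ⊗ 9) ⊕ (10 ⊗ 8)) ⊕ ((-1 ⊗ 2) ⊗ (7 ⊕ 10))) = 8

Expand innermost to outermost. Recall ⊕ takes the minimum of its arguments and ⊗ takes their sum. Working out the expression (((9 ⊗ 9) ⊕ (10 ⊗ 8)) ⊕ ((-1 ⊗ 2) ⊗ (7 ⊕ 10))) gives 8.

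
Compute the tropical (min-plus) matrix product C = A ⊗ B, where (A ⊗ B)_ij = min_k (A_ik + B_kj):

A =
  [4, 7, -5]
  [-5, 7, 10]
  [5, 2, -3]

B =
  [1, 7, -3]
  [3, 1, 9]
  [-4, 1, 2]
A ⊗ B =
  [-9, -4, -3]
  [-4, 2, -8]
  [-7, -2, -1]

Apply the min-plus product entry-by-entry:
  C[0][0] = min over k of (A[0][0] + B[0][0] = 4 + 1 = 5, A[0][1] + B[1][0] = 7 + 3 = 10, A[0][2] + B[2][0] = -5 + -4 = -9) = -9 (attained at k = 2)
  C[0][1] = min over k of (A[0][0] + B[0][1] = 4 + 7 = 11, A[0][1] + B[1][1] = 7 + 1 = 8, A[0][2] + B[2][1] = -5 + 1 = -4) = -4 (attained at k = 2)
  C[0][2] = min over k of (A[0][0] + B[0][2] = 4 + -3 = 1, A[0][1] + B[1][2] = 7 + 9 = 16, A[0][2] + B[2][2] = -5 + 2 = -3) = -3 (attained at k = 2)
  C[1][0] = min over k of (A[1][0] + B[0][0] = -5 + 1 = -4, A[1][1] + B[1][0] = 7 + 3 = 10, A[1][2] + B[2][0] = 10 + -4 = 6) = -4 (attained at k = 0)
  C[1][1] = min over k of (A[1][0] + B[0][1] = -5 + 7 = 2, A[1][1] + B[1][1] = 7 + 1 = 8, A[1][2] + B[2][1] = 10 + 1 = 11) = 2 (attained at k = 0)
  C[1][2] = min over k of (A[1][0] + B[0][2] = -5 + -3 = -8, A[1][1] + B[1][2] = 7 + 9 = 16, A[1][2] + B[2][2] = 10 + 2 = 12) = -8 (attained at k = 0)
  C[2][0] = min over k of (A[2][0] + B[0][0] = 5 + 1 = 6, A[2][1] + B[1][0] = 2 + 3 = 5, A[2][2] + B[2][0] = -3 + -4 = -7) = -7 (attained at k = 2)
  C[2][1] = min over k of (A[2][0] + B[0][1] = 5 + 7 = 12, A[2][1] + B[1][1] = 2 + 1 = 3, A[2][2] + B[2][1] = -3 + 1 = -2) = -2 (attained at k = 2)
  C[2][2] = min over k of (A[2][0] + B[0][2] = 5 + -3 = 2, A[2][1] + B[1][2] = 2 + 9 = 11, A[2][2] + B[2][2] = -3 + 2 = -1) = -1 (attained at k = 2)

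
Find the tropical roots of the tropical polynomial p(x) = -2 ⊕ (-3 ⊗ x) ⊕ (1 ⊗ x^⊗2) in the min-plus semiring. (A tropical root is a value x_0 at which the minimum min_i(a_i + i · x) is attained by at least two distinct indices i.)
Roots: {-4, 1}

Each tropical root is a break point of the lower envelope of the lines y = a_i + i · x (there are 3 lines, with slopes 0, 1, ..., 2). Only the lines that attain the minimum somewhere contribute to roots; other lines are dominated. Here the surviving (envelope) indices are i = 2, i = 1, i = 0.
Intersections between consecutive envelope lines give the roots: for adjacent envelope indices i < j the intersection is x = (a_i − a_j) / (j − i). Reading off the sorted break points: {-4, 1}.
Verification: at each break x_0, at least two indices attain the minimum of min_i(a_i + i · x_0).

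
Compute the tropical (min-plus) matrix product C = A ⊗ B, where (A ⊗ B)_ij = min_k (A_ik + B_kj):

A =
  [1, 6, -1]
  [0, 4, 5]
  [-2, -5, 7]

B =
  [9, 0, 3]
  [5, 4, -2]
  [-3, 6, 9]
A ⊗ B =
  [-4, 1, 4]
  [2, 0, 2]
  [0, -2, -7]

Apply the min-plus product entry-by-entry:
  C[0][0] = min over k of (A[0][0] + B[0][0] = 1 + 9 = 10, A[0][1] + B[1][0] = 6 + 5 = 11, A[0][2] + B[2][0] = -1 + -3 = -4) = -4 (attained at k = 2)
  C[0][1] = min over k of (A[0][0] + B[0][1] = 1 + 0 = 1, A[0][1] + B[1][1] = 6 + 4 = 10, A[0][2] + B[2][1] = -1 + 6 = 5) = 1 (attained at k = 0)
  C[0][2] = min over k of (A[0][0] + B[0][2] = 1 + 3 = 4, A[0][1] + B[1][2] = 6 + -2 = 4, A[0][2] + B[2][2] = -1 + 9 = 8) = 4 (attained at k = 0)
  C[1][0] = min over k of (A[1][0] + B[0][0] = 0 + 9 = 9, A[1][1] + B[1][0] = 4 + 5 = 9, A[1][2] + B[2][0] = 5 + -3 = 2) = 2 (attained at k = 2)
  C[1][1] = min over k of (A[1][0] + B[0][1] = 0 + 0 = 0, A[1][1] + B[1][1] = 4 + 4 = 8, A[1][2] + B[2][1] = 5 + 6 = 11) = 0 (attained at k = 0)
  C[1][2] = min over k of (A[1][0] + B[0][2] = 0 + 3 = 3, A[1][1] + B[1][2] = 4 + -2 = 2, A[1][2] + B[2][2] = 5 + 9 = 14) = 2 (attained at k = 1)
  C[2][0] = min over k of (A[2][0] + B[0][0] = -2 + 9 = 7, A[2][1] + B[1][0] = -5 + 5 = 0, A[2][2] + B[2][0] = 7 + -3 = 4) = 0 (attained at k = 1)
  C[2][1] = min over k of (A[2][0] + B[0][1] = -2 + 0 = -2, A[2][1] + B[1][1] = -5 + 4 = -1, A[2][2] + B[2][1] = 7 + 6 = 13) = -2 (attained at k = 0)
  C[2][2] = min over k of (A[2][0] + B[0][2] = -2 + 3 = 1, A[2][1] + B[1][2] = -5 + -2 = -7, A[2][2] + B[2][2] = 7 + 9 = 16) = -7 (attained at k = 1)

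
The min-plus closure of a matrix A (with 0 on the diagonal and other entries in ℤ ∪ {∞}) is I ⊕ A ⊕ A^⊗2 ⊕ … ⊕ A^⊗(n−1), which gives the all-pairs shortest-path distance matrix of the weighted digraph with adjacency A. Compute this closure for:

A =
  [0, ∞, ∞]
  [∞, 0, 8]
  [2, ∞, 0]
Closure =
  [0, ∞, ∞]
  [10, 0, 8]
  [2, ∞, 0]

This is the Floyd-Warshall all-pairs shortest-path computation. For each intermediate vertex k = 0, 1, …, 2, update dist[i][j] ← min(dist[i][j], dist[i][k] + dist[k][j]). The final matrix gives, for each (i, j), the minimum total weight of any directed path from i to j (possibly empty when i = j).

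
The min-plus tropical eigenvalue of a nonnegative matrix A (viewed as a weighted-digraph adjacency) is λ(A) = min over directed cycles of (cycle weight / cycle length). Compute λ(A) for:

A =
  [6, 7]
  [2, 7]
λ(A) = 9/2

Enumerate directed cycles and compute their means (weight / length). Sample:
  cycle 0 → 0: weight = 6, length = 1, mean = 6/1 ≈ 6.000
  cycle 1 → 1: weight = 7, length = 1, mean = 7/1 ≈ 7.000
  cycle 0 → 1 → 0: weight = 9, length = 2, mean = 9/2 ≈ 4.500
  cycle 1 → 0 → 1: weight = 9, length = 2, mean = 9/2 ≈ 4.500
Minimum mean = 4.500, attained e.g. along the cycle 0 → 1 → 0 with weight 9 and length 2. So λ(A) = 9/2 = 9/2.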